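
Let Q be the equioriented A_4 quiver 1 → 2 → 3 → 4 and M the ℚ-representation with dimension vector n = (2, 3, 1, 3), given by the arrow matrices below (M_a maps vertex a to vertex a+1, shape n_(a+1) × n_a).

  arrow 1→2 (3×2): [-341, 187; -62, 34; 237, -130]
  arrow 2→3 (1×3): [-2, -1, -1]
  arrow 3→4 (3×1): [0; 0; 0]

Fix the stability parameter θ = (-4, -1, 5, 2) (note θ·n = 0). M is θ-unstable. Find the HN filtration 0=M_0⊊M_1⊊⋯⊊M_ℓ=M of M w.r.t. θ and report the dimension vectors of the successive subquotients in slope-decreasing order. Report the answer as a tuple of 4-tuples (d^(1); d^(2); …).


Via rank(M_{q-1}∘⋯∘M_p): M ≅ I[1,2], I[1,3], I[2,2], I[4,4]^3.
μ_θ-semistable layers: μ^(1)=5; μ^(2)=2; μ^(3)=-1; μ^(4)=-4

((0, 0, 1, 0); (0, 0, 0, 3); (0, 3, 0, 0); (2, 0, 0, 0))


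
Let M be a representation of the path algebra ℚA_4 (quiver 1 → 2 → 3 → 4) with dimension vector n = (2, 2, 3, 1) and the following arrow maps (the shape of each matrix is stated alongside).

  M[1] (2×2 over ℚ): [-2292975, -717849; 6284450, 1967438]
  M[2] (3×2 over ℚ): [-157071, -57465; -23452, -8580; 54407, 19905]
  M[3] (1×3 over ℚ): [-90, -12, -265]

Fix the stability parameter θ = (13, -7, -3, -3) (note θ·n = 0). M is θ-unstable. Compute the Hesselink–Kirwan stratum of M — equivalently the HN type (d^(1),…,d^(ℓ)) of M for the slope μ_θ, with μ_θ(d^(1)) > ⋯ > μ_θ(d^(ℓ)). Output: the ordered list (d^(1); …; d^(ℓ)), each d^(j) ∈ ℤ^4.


Via rank(M_{q-1}∘⋯∘M_p): M ≅ I[1,1], I[1,4], I[2,2], I[3,3]^2.
μ_θ-semistable layers: μ^(1)=13; μ^(2)=0; μ^(3)=-3; μ^(4)=-7

((1, 0, 0, 0); (1, 1, 1, 1); (0, 0, 2, 0); (0, 1, 0, 0))


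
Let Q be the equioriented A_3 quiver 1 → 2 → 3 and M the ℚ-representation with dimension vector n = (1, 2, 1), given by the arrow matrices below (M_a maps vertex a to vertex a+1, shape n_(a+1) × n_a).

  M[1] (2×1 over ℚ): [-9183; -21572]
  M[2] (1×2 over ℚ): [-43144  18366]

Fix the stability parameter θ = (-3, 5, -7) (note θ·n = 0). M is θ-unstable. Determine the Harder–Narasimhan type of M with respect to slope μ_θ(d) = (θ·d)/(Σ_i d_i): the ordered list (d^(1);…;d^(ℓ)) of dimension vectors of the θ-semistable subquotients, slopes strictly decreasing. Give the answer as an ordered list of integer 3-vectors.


Barcode: M ≅ I[1,2], I[2,3]. HN layers by μ_θ (3 steps, strictly decreasing):
  μ^(1)=5; μ^(2)=-1; μ^(3)=-3

((0, 1, 0); (0, 1, 1); (1, 0, 0))


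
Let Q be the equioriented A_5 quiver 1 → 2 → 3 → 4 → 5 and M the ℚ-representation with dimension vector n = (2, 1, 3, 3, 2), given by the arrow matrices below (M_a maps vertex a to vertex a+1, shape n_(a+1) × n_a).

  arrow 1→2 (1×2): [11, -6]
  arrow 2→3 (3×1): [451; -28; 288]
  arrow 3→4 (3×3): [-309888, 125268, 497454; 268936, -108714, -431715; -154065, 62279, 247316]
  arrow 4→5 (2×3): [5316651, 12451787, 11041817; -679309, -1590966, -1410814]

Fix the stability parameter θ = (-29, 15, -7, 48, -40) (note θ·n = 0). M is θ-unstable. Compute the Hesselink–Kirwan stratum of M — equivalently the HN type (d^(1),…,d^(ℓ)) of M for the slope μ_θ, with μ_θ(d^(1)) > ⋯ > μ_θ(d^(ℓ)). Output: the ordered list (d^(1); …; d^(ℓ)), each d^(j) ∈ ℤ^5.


Via rank(M_{q-1}∘⋯∘M_p): M ≅ I[1,1], I[1,5], I[3,3], I[3,5], I[4,4].
μ_θ-semistable layers: μ^(1)=48; μ^(2)=4; μ^(3)=-7; μ^(4)=-29

((0, 0, 0, 1, 0); (0, 1, 1, 2, 2); (0, 0, 2, 0, 0); (2, 0, 0, 0, 0))


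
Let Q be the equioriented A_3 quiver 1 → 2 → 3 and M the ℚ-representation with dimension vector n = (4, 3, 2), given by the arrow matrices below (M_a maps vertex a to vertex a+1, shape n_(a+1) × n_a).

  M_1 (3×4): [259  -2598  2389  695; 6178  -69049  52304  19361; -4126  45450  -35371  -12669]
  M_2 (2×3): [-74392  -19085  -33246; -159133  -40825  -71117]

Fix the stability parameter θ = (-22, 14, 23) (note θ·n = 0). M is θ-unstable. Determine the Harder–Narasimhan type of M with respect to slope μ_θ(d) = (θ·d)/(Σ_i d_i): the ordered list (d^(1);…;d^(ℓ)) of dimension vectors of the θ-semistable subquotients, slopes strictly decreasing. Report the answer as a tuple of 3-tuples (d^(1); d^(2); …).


Barcode: M ≅ I[1,1], I[1,2], I[1,3]^2. HN layers by μ_θ (3 steps, strictly decreasing):
  μ^(1)=23; μ^(2)=14; μ^(3)=-22

((0, 0, 2); (0, 3, 0); (4, 0, 0))


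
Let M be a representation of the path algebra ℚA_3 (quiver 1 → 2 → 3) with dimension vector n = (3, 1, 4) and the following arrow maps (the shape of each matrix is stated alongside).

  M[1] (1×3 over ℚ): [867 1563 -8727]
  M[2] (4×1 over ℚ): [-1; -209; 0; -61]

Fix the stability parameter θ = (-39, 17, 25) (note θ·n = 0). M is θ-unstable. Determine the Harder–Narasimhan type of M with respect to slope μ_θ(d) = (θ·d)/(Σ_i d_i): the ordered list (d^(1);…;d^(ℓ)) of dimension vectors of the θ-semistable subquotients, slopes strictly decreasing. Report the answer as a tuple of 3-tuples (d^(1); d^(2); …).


Via rank(M_{q-1}∘⋯∘M_p): M ≅ I[1,1]^2, I[1,3], I[3,3]^3.
μ_θ-semistable layers: μ^(1)=25; μ^(2)=17; μ^(3)=-39

((0, 0, 4); (0, 1, 0); (3, 0, 0))


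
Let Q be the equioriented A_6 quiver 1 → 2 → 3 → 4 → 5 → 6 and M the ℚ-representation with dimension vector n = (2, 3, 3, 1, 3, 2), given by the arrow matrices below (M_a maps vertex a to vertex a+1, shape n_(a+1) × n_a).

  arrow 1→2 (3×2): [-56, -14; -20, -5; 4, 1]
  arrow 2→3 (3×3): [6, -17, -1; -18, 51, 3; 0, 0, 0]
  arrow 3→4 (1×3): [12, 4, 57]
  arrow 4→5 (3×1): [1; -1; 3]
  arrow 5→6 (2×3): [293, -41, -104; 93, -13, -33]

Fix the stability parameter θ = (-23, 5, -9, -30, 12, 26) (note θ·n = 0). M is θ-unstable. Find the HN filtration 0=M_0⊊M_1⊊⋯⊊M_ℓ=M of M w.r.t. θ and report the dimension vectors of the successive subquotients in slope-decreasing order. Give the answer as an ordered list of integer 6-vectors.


Via rank(M_{q-1}∘⋯∘M_p): M ≅ I[1,1], I[1,2], I[2,2], I[2,3], I[3,3], I[3,6], I[5,5], I[5,6].
μ_θ-semistable layers: μ^(1)=26; μ^(2)=12; μ^(3)=5; μ^(4)=-2; μ^(5)=-9; μ^(6)=-39/2; μ^(7)=-23

((0, 0, 0, 0, 0, 2); (0, 0, 0, 0, 3, 0); (0, 2, 0, 0, 0, 0); (0, 1, 1, 0, 0, 0); (0, 0, 1, 0, 0, 0); (0, 0, 1, 1, 0, 0); (2, 0, 0, 0, 0, 0))


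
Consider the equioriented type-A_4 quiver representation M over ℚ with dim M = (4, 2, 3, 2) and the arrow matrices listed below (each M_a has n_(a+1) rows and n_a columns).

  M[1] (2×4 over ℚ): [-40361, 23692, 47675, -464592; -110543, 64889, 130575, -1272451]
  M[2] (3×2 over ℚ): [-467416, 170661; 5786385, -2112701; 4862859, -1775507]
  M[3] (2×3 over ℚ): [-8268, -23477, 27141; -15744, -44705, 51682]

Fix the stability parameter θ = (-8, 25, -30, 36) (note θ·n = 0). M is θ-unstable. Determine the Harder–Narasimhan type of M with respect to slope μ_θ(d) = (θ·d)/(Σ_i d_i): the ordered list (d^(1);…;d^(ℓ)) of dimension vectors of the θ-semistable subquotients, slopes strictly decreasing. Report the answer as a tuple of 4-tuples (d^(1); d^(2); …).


Via rank(M_{q-1}∘⋯∘M_p): M ≅ I[1,1]^2, I[1,3], I[1,4], I[3,4].
μ_θ-semistable layers: μ^(1)=36; μ^(2)=-5/2; μ^(3)=-8; μ^(4)=-30

((0, 0, 0, 2); (0, 2, 2, 0); (4, 0, 0, 0); (0, 0, 1, 0))


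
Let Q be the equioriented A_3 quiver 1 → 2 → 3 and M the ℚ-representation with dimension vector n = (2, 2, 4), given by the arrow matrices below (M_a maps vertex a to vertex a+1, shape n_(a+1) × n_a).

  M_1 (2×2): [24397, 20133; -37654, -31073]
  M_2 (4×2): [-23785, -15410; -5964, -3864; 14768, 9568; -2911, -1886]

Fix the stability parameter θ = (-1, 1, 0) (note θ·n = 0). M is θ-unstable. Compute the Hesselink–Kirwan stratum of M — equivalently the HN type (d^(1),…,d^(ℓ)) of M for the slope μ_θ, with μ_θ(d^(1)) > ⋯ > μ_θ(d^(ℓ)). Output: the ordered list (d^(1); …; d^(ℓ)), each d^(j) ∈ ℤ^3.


Barcode: M ≅ I[1,2], I[1,3], I[3,3]^3. HN layers by μ_θ (4 steps, strictly decreasing):
  μ^(1)=1; μ^(2)=1/2; μ^(3)=0; μ^(4)=-1

((0, 1, 0); (0, 1, 1); (0, 0, 3); (2, 0, 0))


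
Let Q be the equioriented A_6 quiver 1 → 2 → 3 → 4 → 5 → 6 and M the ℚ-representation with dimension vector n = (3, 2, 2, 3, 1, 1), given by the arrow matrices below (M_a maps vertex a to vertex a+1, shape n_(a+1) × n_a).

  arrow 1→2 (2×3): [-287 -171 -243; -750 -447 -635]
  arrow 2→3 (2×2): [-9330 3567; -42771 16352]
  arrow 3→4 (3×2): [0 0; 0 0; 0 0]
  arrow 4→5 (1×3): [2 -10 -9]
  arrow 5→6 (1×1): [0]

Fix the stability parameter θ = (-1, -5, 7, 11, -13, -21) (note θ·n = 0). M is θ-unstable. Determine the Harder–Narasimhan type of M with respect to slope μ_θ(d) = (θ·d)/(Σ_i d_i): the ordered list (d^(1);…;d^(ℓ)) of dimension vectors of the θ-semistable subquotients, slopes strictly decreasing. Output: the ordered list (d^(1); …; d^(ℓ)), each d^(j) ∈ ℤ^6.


Via rank(M_{q-1}∘⋯∘M_p): M ≅ I[1,1], I[1,3]^2, I[4,4]^2, I[4,5], I[6,6].
μ_θ-semistable layers: μ^(1)=11; μ^(2)=7; μ^(3)=-1; μ^(4)=-3; μ^(5)=-21

((0, 0, 0, 2, 0, 0); (0, 0, 2, 0, 0, 0); (1, 0, 0, 1, 1, 0); (2, 2, 0, 0, 0, 0); (0, 0, 0, 0, 0, 1))


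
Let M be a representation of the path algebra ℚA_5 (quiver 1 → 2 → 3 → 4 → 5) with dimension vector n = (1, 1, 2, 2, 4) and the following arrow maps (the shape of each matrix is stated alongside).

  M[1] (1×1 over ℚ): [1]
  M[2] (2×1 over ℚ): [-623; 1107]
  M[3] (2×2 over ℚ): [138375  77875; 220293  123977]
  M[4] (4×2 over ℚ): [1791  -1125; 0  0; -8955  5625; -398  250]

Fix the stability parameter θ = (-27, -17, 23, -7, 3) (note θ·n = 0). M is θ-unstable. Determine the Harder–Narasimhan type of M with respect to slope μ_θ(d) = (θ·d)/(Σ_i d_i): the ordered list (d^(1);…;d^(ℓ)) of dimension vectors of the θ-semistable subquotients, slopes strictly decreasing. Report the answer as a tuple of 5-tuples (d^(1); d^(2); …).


Interval decomposition of M: I[1,3], I[3,4], I[4,5], I[5,5]^3.
HN type (ℓ=6): μ^(1)=23; μ^(2)=8; μ^(3)=3; μ^(4)=-7; μ^(5)=-17; μ^(6)=-27

((0, 0, 1, 0, 0); (0, 0, 1, 1, 0); (0, 0, 0, 0, 4); (0, 0, 0, 1, 0); (0, 1, 0, 0, 0); (1, 0, 0, 0, 0))


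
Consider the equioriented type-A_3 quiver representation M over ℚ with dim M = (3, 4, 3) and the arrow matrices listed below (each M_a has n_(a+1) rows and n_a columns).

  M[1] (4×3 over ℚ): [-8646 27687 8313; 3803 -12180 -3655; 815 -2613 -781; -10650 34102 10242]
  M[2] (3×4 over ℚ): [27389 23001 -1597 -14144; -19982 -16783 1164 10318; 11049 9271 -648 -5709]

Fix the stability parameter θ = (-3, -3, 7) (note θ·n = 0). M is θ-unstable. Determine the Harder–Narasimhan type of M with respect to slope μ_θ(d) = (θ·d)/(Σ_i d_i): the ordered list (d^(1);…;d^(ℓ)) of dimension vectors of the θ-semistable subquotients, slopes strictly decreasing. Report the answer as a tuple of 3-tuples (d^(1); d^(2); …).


Barcode: M ≅ I[1,3]^3, I[2,2]. HN layers by μ_θ (2 steps, strictly decreasing):
  μ^(1)=7; μ^(2)=-3

((0, 0, 3); (3, 4, 0))


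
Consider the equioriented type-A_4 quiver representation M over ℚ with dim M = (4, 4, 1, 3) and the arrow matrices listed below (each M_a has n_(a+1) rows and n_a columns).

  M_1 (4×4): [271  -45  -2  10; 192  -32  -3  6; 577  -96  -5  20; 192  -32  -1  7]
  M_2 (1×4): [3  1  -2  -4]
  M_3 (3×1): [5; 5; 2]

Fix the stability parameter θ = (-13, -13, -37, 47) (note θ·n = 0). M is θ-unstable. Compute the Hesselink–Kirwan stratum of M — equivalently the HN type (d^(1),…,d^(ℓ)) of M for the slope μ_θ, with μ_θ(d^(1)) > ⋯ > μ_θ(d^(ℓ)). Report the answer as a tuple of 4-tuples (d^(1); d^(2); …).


Interval decomposition of M: I[1,2]^3, I[1,4], I[4,4]^2.
HN type (ℓ=3): μ^(1)=47; μ^(2)=-13; μ^(3)=-21

((0, 0, 0, 3); (3, 3, 0, 0); (1, 1, 1, 0))


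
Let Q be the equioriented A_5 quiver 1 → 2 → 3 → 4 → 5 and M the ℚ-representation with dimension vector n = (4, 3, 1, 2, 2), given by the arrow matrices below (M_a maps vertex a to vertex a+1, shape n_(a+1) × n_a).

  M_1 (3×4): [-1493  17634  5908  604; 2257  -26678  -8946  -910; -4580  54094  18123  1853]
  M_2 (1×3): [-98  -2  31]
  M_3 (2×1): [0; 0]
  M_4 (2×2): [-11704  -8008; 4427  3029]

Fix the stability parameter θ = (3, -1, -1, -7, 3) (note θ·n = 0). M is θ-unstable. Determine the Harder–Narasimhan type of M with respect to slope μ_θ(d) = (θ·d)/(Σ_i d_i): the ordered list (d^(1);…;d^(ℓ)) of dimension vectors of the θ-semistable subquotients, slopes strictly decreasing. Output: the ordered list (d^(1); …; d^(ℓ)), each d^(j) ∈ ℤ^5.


Via rank(M_{q-1}∘⋯∘M_p): M ≅ I[1,1]^2, I[1,2], I[1,3], I[2,2], I[4,4], I[4,5], I[5,5].
μ_θ-semistable layers: μ^(1)=3; μ^(2)=1; μ^(3)=1/3; μ^(4)=-1; μ^(5)=-7

((2, 0, 0, 0, 2); (1, 1, 0, 0, 0); (1, 1, 1, 0, 0); (0, 1, 0, 0, 0); (0, 0, 0, 2, 0))


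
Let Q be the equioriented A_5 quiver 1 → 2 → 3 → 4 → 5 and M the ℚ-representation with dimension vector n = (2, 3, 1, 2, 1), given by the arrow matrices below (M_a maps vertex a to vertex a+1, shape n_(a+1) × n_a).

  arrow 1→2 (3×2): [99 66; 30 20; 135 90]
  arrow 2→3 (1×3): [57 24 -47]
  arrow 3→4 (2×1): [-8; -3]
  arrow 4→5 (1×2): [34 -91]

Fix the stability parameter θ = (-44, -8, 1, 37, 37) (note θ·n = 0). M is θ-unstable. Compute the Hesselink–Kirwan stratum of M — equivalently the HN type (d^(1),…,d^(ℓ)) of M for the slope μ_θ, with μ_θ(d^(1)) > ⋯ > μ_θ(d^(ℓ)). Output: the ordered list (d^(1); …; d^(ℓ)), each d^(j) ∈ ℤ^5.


Barcode: M ≅ I[1,1], I[1,5], I[2,2]^2, I[4,4]. HN layers by μ_θ (4 steps, strictly decreasing):
  μ^(1)=37; μ^(2)=1; μ^(3)=-8; μ^(4)=-44

((0, 0, 0, 2, 1); (0, 0, 1, 0, 0); (0, 3, 0, 0, 0); (2, 0, 0, 0, 0))


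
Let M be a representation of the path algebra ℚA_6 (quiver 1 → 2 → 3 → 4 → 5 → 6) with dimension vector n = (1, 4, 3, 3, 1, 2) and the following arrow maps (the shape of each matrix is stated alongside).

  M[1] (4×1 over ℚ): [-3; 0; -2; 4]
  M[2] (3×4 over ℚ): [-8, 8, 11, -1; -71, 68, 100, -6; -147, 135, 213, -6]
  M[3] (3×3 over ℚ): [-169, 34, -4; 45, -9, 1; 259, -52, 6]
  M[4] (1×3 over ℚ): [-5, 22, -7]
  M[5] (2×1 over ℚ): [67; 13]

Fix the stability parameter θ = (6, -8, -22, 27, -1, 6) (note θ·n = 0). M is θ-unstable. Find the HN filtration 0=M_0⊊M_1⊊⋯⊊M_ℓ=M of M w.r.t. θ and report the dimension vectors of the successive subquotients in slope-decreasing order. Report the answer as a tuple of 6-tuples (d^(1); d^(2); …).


Interval decomposition of M: I[1,3], I[2,2], I[2,4], I[2,6], I[4,4], I[6,6].
HN type (ℓ=5): μ^(1)=27; μ^(2)=32/3; μ^(3)=6; μ^(4)=-8; μ^(5)=-15

((0, 0, 0, 2, 0, 0); (0, 0, 0, 1, 1, 1); (0, 0, 0, 0, 0, 1); (1, 2, 1, 0, 0, 0); (0, 2, 2, 0, 0, 0))


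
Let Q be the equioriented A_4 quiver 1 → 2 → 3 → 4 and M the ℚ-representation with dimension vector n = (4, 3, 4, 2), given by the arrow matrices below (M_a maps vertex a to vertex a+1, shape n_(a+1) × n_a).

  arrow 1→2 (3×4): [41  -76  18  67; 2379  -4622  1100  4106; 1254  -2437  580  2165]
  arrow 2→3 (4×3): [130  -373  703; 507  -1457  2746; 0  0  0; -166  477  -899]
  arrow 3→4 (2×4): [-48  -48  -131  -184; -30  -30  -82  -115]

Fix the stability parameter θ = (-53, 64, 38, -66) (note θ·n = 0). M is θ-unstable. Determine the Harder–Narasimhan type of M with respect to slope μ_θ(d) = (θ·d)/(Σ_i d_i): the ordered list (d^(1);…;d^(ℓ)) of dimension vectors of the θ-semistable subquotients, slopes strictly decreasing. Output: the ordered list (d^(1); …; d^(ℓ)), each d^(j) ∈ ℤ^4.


Barcode: M ≅ I[1,1], I[1,2], I[1,3], I[1,4], I[3,3], I[3,4]. HN layers by μ_θ (6 steps, strictly decreasing):
  μ^(1)=64; μ^(2)=51; μ^(3)=38; μ^(4)=12; μ^(5)=-14; μ^(6)=-53

((0, 1, 0, 0); (0, 1, 1, 0); (0, 0, 1, 0); (0, 1, 1, 1); (0, 0, 1, 1); (4, 0, 0, 0))


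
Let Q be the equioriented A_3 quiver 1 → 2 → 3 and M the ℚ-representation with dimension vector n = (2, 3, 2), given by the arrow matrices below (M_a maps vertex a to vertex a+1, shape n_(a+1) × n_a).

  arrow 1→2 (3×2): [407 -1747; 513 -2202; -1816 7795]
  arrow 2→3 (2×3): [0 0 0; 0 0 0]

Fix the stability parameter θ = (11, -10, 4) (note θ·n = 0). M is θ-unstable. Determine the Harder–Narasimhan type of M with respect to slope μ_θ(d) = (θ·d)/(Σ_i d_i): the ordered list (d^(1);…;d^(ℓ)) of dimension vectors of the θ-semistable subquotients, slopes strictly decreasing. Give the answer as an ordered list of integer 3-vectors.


Interval decomposition of M: I[1,2]^2, I[2,2], I[3,3]^2.
HN type (ℓ=3): μ^(1)=4; μ^(2)=1/2; μ^(3)=-10

((0, 0, 2); (2, 2, 0); (0, 1, 0))


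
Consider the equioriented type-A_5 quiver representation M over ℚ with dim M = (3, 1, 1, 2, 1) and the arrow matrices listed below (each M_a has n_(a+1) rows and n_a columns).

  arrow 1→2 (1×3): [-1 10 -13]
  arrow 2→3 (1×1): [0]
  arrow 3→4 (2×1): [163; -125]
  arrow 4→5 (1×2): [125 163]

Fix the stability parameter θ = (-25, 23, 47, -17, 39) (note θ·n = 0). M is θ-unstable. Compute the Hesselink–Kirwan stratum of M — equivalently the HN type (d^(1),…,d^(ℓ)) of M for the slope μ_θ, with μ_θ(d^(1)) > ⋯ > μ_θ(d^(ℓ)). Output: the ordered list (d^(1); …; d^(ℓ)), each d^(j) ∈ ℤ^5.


Barcode: M ≅ I[1,1]^2, I[1,2], I[3,4], I[4,5]. HN layers by μ_θ (5 steps, strictly decreasing):
  μ^(1)=39; μ^(2)=23; μ^(3)=15; μ^(4)=-17; μ^(5)=-25

((0, 0, 0, 0, 1); (0, 1, 0, 0, 0); (0, 0, 1, 1, 0); (0, 0, 0, 1, 0); (3, 0, 0, 0, 0))


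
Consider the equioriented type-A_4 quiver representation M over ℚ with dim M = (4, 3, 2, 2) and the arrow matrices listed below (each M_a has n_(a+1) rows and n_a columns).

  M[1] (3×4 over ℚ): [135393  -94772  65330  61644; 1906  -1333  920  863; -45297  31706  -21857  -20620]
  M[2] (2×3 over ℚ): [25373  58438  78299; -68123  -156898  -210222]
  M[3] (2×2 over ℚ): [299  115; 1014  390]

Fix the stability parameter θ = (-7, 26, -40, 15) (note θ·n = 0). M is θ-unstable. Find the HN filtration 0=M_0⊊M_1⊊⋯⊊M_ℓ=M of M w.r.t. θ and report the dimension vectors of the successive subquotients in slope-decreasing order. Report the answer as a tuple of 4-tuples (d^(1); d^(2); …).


Via rank(M_{q-1}∘⋯∘M_p): M ≅ I[1,1], I[1,2], I[1,3], I[1,4], I[4,4].
μ_θ-semistable layers: μ^(1)=26; μ^(2)=15; μ^(3)=-7

((0, 1, 0, 0); (0, 0, 0, 2); (4, 2, 2, 0))


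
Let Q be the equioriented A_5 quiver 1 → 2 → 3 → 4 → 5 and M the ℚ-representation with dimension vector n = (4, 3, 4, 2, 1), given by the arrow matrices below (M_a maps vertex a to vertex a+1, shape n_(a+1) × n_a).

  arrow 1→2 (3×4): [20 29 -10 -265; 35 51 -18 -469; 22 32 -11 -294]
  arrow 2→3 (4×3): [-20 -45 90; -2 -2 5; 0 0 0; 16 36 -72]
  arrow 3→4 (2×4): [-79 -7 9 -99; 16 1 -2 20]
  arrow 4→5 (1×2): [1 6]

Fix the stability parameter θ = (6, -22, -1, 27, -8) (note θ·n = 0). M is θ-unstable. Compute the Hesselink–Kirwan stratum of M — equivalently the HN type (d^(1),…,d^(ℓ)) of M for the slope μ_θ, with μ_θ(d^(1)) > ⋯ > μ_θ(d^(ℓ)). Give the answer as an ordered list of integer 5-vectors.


Barcode: M ≅ I[1,1], I[1,2], I[1,4], I[1,5], I[3,3]^2. HN layers by μ_θ (5 steps, strictly decreasing):
  μ^(1)=27; μ^(2)=19/2; μ^(3)=6; μ^(4)=-1; μ^(5)=-8

((0, 0, 0, 1, 0); (0, 0, 0, 1, 1); (1, 0, 0, 0, 0); (0, 0, 4, 0, 0); (3, 3, 0, 0, 0))


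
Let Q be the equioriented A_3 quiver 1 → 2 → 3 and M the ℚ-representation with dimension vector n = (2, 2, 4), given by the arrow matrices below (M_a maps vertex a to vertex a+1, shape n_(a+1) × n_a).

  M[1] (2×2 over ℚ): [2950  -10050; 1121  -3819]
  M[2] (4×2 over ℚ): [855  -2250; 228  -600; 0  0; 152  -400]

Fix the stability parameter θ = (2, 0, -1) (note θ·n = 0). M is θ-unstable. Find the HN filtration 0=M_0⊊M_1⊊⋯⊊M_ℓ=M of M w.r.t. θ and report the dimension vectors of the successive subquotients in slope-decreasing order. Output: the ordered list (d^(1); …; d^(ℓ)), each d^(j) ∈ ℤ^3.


Barcode: M ≅ I[1,1], I[1,2], I[2,3], I[3,3]^3. HN layers by μ_θ (4 steps, strictly decreasing):
  μ^(1)=2; μ^(2)=1; μ^(3)=-1/2; μ^(4)=-1

((1, 0, 0); (1, 1, 0); (0, 1, 1); (0, 0, 3))


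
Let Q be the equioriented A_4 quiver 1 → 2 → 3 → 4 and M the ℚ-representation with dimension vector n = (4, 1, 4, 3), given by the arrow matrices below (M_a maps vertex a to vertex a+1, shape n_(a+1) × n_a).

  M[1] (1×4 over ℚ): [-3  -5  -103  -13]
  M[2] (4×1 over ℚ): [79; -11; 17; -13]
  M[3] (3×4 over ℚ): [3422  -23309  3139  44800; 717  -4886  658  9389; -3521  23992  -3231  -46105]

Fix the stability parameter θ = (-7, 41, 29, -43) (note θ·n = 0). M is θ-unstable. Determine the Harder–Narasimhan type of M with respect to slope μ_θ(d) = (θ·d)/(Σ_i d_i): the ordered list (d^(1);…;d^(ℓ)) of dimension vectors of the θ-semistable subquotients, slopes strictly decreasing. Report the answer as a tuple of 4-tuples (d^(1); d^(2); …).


Interval decomposition of M: I[1,1]^3, I[1,4], I[3,3], I[3,4]^2.
HN type (ℓ=3): μ^(1)=29; μ^(2)=9; μ^(3)=-7

((0, 0, 1, 0); (0, 1, 1, 1); (4, 0, 2, 2))


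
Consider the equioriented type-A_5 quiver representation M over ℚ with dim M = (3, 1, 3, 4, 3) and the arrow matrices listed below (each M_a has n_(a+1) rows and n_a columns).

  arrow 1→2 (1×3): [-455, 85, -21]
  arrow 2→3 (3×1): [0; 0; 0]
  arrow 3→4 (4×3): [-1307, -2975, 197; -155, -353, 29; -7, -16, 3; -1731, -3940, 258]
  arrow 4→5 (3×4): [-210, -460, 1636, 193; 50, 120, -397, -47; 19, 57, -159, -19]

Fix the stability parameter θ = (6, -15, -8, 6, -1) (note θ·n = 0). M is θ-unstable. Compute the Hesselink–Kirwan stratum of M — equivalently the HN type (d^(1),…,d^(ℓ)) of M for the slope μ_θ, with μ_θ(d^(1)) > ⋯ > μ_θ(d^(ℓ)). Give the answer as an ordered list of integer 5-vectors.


Interval decomposition of M: I[1,1]^2, I[1,2], I[3,4], I[3,5]^2, I[4,5].
HN type (ℓ=4): μ^(1)=6; μ^(2)=5/2; μ^(3)=-9/2; μ^(4)=-8

((2, 0, 0, 1, 0); (0, 0, 0, 3, 3); (1, 1, 0, 0, 0); (0, 0, 3, 0, 0))


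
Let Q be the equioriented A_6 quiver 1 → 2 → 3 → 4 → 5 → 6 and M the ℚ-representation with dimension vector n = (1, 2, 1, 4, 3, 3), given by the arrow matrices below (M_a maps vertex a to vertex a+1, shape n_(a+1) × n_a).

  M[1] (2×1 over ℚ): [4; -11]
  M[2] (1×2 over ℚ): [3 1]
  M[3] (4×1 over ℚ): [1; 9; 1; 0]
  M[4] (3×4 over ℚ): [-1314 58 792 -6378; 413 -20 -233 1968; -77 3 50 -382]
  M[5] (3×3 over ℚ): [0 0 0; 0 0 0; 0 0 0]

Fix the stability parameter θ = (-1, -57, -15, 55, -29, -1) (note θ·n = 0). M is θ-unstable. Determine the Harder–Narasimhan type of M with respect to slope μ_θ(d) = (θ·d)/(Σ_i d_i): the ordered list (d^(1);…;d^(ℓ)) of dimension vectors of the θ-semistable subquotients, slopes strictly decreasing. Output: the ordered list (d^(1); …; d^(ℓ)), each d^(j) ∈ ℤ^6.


Via rank(M_{q-1}∘⋯∘M_p): M ≅ I[1,4], I[2,2], I[4,5]^3, I[6,6]^3.
μ_θ-semistable layers: μ^(1)=55; μ^(2)=13; μ^(3)=-1; μ^(4)=-15; μ^(5)=-29; μ^(6)=-57

((0, 0, 0, 1, 0, 0); (0, 0, 0, 3, 3, 0); (0, 0, 0, 0, 0, 3); (0, 0, 1, 0, 0, 0); (1, 1, 0, 0, 0, 0); (0, 1, 0, 0, 0, 0))


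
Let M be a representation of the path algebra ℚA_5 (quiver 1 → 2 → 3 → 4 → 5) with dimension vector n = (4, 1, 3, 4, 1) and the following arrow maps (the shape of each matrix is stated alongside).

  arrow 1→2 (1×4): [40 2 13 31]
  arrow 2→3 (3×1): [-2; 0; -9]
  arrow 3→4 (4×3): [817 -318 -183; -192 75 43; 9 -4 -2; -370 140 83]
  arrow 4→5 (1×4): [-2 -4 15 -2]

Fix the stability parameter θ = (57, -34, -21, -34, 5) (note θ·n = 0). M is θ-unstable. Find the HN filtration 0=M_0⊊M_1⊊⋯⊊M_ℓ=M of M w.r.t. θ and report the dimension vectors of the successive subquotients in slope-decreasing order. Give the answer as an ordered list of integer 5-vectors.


Interval decomposition of M: I[1,1]^3, I[1,4], I[3,4], I[3,5], I[4,4].
HN type (ℓ=5): μ^(1)=57; μ^(2)=5; μ^(3)=-8; μ^(4)=-55/2; μ^(5)=-34

((3, 0, 0, 0, 0); (0, 0, 0, 0, 1); (1, 1, 1, 1, 0); (0, 0, 2, 2, 0); (0, 0, 0, 1, 0))


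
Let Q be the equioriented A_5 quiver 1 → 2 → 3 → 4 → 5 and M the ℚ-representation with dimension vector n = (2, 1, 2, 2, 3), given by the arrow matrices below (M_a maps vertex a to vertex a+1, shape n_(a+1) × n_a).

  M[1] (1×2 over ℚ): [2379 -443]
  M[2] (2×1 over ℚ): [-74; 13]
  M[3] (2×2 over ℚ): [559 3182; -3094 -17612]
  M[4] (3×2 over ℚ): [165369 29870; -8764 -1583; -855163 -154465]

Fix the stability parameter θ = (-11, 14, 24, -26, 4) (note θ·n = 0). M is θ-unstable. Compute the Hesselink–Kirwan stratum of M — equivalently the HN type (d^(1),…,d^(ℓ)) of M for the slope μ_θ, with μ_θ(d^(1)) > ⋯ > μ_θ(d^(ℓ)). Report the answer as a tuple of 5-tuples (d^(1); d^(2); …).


Interval decomposition of M: I[1,1], I[1,3], I[3,5], I[4,5], I[5,5].
HN type (ℓ=6): μ^(1)=24; μ^(2)=14; μ^(3)=4; μ^(4)=-1; μ^(5)=-11; μ^(6)=-26

((0, 0, 1, 0, 0); (0, 1, 0, 0, 0); (0, 0, 0, 0, 3); (0, 0, 1, 1, 0); (2, 0, 0, 0, 0); (0, 0, 0, 1, 0))


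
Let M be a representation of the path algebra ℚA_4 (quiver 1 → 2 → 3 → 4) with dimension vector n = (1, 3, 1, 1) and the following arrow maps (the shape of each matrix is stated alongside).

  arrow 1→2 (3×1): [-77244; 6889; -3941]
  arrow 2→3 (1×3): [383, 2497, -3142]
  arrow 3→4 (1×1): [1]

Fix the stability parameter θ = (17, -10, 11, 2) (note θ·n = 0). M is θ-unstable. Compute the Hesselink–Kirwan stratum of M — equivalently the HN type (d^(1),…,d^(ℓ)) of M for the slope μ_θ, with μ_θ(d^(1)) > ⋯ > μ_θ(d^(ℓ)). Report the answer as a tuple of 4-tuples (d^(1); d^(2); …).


Interval decomposition of M: I[1,4], I[2,2]^2.
HN type (ℓ=3): μ^(1)=13/2; μ^(2)=7/2; μ^(3)=-10

((0, 0, 1, 1); (1, 1, 0, 0); (0, 2, 0, 0))


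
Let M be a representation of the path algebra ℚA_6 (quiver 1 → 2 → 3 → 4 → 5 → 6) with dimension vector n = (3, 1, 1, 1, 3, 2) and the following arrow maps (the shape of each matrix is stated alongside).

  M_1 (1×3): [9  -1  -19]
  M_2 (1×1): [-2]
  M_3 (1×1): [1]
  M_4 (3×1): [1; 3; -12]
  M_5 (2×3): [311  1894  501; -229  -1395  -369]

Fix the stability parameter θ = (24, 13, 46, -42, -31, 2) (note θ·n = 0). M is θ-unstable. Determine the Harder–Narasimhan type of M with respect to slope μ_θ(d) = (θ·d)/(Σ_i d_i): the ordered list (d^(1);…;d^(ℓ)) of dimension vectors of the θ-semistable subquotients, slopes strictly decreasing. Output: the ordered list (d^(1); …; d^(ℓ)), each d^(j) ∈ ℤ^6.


Interval decomposition of M: I[1,1]^2, I[1,6], I[5,5], I[5,6].
HN type (ℓ=3): μ^(1)=24; μ^(2)=2; μ^(3)=-31

((2, 0, 0, 0, 0, 0); (1, 1, 1, 1, 1, 2); (0, 0, 0, 0, 2, 0))


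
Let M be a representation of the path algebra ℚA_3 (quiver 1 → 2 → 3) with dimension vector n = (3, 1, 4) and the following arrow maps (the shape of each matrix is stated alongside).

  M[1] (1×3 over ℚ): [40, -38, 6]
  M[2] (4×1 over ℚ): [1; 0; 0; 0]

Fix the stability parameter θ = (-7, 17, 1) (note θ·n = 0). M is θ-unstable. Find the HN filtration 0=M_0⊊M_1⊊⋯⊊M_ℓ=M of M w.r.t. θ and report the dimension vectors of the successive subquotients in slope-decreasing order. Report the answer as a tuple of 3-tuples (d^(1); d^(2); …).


Interval decomposition of M: I[1,1]^2, I[1,3], I[3,3]^3.
HN type (ℓ=3): μ^(1)=9; μ^(2)=1; μ^(3)=-7

((0, 1, 1); (0, 0, 3); (3, 0, 0))


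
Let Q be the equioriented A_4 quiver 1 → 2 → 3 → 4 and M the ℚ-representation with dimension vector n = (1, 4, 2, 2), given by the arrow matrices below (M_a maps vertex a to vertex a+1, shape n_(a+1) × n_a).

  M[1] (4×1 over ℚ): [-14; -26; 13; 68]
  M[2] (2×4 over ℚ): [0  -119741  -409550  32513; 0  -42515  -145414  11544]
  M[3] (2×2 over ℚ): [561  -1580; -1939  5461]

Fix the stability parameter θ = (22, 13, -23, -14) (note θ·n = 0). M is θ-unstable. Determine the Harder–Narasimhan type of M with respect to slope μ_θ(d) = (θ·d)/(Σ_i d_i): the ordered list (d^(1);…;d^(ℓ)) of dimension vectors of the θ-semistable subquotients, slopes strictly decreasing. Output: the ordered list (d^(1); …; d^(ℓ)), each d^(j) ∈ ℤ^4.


Barcode: M ≅ I[1,2], I[2,2], I[2,4]^2. HN layers by μ_θ (3 steps, strictly decreasing):
  μ^(1)=35/2; μ^(2)=13; μ^(3)=-8

((1, 1, 0, 0); (0, 1, 0, 0); (0, 2, 2, 2))


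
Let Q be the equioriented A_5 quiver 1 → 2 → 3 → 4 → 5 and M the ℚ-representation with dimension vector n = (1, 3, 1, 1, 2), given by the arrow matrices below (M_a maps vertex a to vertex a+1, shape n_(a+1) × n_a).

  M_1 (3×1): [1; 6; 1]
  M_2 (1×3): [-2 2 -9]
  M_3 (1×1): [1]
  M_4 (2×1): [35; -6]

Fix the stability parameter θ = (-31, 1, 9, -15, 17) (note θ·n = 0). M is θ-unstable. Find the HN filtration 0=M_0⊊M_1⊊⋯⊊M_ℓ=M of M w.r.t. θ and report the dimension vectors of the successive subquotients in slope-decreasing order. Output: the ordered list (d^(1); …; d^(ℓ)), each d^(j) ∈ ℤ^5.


Via rank(M_{q-1}∘⋯∘M_p): M ≅ I[1,5], I[2,2]^2, I[5,5].
μ_θ-semistable layers: μ^(1)=17; μ^(2)=1; μ^(3)=-5/3; μ^(4)=-31

((0, 0, 0, 0, 2); (0, 2, 0, 0, 0); (0, 1, 1, 1, 0); (1, 0, 0, 0, 0))


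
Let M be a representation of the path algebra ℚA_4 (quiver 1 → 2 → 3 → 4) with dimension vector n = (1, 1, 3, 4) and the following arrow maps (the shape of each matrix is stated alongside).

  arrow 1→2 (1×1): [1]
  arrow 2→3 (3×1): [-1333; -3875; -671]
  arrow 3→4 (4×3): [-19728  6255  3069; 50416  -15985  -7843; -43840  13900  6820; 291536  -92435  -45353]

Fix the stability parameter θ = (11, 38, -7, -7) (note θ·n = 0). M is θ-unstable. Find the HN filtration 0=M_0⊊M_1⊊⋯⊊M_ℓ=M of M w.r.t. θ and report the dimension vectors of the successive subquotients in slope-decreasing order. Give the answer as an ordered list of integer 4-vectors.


Interval decomposition of M: I[1,3], I[3,3], I[3,4], I[4,4]^3.
HN type (ℓ=3): μ^(1)=31/2; μ^(2)=11; μ^(3)=-7

((0, 1, 1, 0); (1, 0, 0, 0); (0, 0, 2, 4))


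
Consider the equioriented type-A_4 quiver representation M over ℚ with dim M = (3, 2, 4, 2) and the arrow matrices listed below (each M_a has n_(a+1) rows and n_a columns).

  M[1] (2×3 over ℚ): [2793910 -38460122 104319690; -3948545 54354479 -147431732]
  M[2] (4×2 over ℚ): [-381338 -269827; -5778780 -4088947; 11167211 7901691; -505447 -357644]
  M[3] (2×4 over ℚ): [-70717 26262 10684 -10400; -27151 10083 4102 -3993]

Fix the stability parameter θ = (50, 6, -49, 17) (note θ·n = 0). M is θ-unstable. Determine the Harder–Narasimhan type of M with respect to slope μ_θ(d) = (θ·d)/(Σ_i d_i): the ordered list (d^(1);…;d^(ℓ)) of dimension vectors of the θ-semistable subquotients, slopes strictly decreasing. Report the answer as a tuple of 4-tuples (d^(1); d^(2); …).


Barcode: M ≅ I[1,1], I[1,4]^2, I[3,3]^2. HN layers by μ_θ (4 steps, strictly decreasing):
  μ^(1)=50; μ^(2)=17; μ^(3)=7/3; μ^(4)=-49

((1, 0, 0, 0); (0, 0, 0, 2); (2, 2, 2, 0); (0, 0, 2, 0))


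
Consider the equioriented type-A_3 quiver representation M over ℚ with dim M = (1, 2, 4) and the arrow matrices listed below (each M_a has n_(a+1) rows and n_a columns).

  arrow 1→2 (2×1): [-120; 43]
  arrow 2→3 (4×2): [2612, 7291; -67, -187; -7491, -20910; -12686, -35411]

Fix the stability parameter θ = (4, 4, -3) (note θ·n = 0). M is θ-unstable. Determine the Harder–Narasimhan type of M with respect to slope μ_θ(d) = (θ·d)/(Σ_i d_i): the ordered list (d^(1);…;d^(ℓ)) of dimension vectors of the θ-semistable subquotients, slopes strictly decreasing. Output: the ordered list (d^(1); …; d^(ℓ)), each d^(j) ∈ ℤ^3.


Barcode: M ≅ I[1,3], I[2,3], I[3,3]^2. HN layers by μ_θ (3 steps, strictly decreasing):
  μ^(1)=5/3; μ^(2)=1/2; μ^(3)=-3

((1, 1, 1); (0, 1, 1); (0, 0, 2))


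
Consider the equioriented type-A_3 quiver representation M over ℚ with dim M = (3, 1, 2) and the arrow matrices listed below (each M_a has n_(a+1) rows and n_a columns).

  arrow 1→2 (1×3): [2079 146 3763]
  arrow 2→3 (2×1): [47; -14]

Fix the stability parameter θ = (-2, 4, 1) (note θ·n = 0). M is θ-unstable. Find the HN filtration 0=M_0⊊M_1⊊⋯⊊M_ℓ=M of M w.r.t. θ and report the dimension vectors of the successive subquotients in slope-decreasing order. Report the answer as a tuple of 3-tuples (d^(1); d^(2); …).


Via rank(M_{q-1}∘⋯∘M_p): M ≅ I[1,1]^2, I[1,3], I[3,3].
μ_θ-semistable layers: μ^(1)=5/2; μ^(2)=1; μ^(3)=-2

((0, 1, 1); (0, 0, 1); (3, 0, 0))


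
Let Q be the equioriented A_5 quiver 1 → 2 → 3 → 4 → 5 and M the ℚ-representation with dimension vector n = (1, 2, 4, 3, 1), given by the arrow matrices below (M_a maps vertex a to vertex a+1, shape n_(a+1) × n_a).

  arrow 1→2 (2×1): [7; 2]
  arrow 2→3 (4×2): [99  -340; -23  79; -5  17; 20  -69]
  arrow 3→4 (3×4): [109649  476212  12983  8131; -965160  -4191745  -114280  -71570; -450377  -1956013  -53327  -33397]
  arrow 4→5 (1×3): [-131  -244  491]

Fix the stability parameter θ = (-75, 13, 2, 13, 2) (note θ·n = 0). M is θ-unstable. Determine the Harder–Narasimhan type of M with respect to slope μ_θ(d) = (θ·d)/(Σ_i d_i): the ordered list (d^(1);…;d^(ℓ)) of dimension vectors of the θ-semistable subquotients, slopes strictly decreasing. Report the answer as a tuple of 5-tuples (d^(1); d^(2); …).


Via rank(M_{q-1}∘⋯∘M_p): M ≅ I[1,5], I[2,3], I[3,3], I[3,4], I[4,4].
μ_θ-semistable layers: μ^(1)=13; μ^(2)=15/2; μ^(3)=2; μ^(4)=-75

((0, 0, 0, 2, 0); (0, 2, 2, 1, 1); (0, 0, 2, 0, 0); (1, 0, 0, 0, 0))


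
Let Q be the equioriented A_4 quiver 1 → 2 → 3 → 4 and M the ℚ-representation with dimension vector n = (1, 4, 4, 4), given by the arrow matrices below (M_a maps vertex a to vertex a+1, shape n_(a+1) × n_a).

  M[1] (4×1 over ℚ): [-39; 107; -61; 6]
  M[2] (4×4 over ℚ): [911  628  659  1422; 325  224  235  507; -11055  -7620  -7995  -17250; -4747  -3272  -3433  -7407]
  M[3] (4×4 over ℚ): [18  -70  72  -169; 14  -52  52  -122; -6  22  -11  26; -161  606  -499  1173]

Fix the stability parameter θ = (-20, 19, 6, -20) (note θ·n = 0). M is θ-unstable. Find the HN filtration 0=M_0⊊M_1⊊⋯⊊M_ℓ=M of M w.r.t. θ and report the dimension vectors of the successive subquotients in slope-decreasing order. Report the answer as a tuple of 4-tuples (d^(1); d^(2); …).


Barcode: M ≅ I[1,2], I[2,2], I[2,4]^2, I[3,4]^2. HN layers by μ_θ (4 steps, strictly decreasing):
  μ^(1)=19; μ^(2)=5/3; μ^(3)=-7; μ^(4)=-20

((0, 2, 0, 0); (0, 2, 2, 2); (0, 0, 2, 2); (1, 0, 0, 0))


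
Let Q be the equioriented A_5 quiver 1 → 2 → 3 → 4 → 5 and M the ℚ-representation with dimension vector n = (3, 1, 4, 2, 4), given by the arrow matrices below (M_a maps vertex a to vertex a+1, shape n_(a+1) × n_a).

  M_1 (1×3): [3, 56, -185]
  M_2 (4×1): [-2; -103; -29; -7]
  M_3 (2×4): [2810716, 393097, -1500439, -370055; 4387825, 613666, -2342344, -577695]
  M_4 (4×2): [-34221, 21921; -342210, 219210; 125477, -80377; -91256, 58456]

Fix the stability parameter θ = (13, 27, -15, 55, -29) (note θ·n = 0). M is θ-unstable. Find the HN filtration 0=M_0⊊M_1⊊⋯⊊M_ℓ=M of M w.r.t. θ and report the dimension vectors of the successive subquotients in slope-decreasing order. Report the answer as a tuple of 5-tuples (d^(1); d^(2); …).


Via rank(M_{q-1}∘⋯∘M_p): M ≅ I[1,1]^2, I[1,4], I[3,3]^2, I[3,5], I[5,5]^3.
μ_θ-semistable layers: μ^(1)=55; μ^(2)=13; μ^(3)=25/3; μ^(4)=-15; μ^(5)=-29

((0, 0, 0, 1, 0); (2, 0, 0, 1, 1); (1, 1, 1, 0, 0); (0, 0, 3, 0, 0); (0, 0, 0, 0, 3))


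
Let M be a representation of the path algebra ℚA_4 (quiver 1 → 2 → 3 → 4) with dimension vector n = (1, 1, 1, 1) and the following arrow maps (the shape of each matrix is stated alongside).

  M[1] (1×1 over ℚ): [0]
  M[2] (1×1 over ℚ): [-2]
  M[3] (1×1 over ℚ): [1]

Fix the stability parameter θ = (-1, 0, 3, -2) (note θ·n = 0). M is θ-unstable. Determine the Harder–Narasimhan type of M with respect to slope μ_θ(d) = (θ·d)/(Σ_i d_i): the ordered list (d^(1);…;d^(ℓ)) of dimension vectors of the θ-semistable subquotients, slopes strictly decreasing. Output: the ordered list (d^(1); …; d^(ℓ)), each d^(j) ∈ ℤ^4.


Barcode: M ≅ I[1,1], I[2,4]. HN layers by μ_θ (3 steps, strictly decreasing):
  μ^(1)=1/2; μ^(2)=0; μ^(3)=-1

((0, 0, 1, 1); (0, 1, 0, 0); (1, 0, 0, 0))


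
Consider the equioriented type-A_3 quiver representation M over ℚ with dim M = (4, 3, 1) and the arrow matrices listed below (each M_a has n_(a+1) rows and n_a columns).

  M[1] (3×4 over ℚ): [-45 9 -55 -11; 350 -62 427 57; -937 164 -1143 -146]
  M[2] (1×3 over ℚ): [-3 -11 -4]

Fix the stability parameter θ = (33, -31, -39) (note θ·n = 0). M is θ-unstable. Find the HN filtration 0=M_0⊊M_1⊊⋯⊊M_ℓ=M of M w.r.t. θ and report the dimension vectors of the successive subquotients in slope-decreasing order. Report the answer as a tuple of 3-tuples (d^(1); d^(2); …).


Interval decomposition of M: I[1,1], I[1,2]^2, I[1,3].
HN type (ℓ=3): μ^(1)=33; μ^(2)=1; μ^(3)=-37/3

((1, 0, 0); (2, 2, 0); (1, 1, 1))


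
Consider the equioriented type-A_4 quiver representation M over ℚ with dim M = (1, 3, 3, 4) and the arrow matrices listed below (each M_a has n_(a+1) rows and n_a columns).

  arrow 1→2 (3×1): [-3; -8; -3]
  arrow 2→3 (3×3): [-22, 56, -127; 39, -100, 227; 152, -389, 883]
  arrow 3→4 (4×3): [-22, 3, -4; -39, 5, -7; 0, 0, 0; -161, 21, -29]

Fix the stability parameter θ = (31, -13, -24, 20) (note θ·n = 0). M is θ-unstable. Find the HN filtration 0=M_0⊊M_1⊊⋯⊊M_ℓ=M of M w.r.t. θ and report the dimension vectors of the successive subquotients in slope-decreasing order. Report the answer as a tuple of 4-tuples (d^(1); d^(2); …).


Barcode: M ≅ I[1,3], I[2,4]^2, I[4,4]^2. HN layers by μ_θ (3 steps, strictly decreasing):
  μ^(1)=20; μ^(2)=-2; μ^(3)=-37/2

((0, 0, 0, 4); (1, 1, 1, 0); (0, 2, 2, 0))


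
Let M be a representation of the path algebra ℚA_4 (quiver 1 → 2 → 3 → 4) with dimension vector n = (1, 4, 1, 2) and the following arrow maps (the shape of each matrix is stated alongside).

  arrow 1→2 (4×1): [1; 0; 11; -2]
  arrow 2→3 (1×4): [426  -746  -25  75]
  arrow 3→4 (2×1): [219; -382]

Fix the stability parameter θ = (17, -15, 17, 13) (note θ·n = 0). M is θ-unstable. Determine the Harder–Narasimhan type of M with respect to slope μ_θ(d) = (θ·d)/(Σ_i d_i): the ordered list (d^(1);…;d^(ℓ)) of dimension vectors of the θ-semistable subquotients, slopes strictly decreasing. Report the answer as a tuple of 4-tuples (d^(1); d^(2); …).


Via rank(M_{q-1}∘⋯∘M_p): M ≅ I[1,4], I[2,2]^3, I[4,4].
μ_θ-semistable layers: μ^(1)=15; μ^(2)=13; μ^(3)=1; μ^(4)=-15

((0, 0, 1, 1); (0, 0, 0, 1); (1, 1, 0, 0); (0, 3, 0, 0))


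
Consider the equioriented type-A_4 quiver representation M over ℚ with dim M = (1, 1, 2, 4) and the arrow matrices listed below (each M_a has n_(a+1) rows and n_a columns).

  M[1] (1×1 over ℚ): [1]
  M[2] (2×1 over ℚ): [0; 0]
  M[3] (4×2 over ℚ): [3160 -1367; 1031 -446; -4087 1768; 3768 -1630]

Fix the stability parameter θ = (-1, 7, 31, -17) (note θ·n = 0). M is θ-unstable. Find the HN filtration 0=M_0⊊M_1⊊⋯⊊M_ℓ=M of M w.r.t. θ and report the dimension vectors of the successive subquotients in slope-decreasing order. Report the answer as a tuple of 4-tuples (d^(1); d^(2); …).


Barcode: M ≅ I[1,2], I[3,4]^2, I[4,4]^2. HN layers by μ_θ (3 steps, strictly decreasing):
  μ^(1)=7; μ^(2)=-1; μ^(3)=-17

((0, 1, 2, 2); (1, 0, 0, 0); (0, 0, 0, 2))


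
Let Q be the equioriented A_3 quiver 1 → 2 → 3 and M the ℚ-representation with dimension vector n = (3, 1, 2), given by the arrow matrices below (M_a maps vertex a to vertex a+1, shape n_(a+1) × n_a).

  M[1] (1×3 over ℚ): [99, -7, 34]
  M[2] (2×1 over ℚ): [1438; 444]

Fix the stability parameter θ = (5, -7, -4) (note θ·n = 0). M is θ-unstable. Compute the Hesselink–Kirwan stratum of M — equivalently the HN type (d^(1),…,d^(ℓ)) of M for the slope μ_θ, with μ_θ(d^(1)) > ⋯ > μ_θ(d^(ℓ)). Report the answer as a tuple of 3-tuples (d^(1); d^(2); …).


Via rank(M_{q-1}∘⋯∘M_p): M ≅ I[1,1]^2, I[1,3], I[3,3].
μ_θ-semistable layers: μ^(1)=5; μ^(2)=-2; μ^(3)=-4

((2, 0, 0); (1, 1, 1); (0, 0, 1))
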